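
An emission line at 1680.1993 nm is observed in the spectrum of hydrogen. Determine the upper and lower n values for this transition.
n = 11 → n = 4

First, find the photon energy from the wavelength (hc = 1239.84 eV·nm):
E = hc/λ = 1239.84 eV·nm / 1680.1993 nm = 0.73791246 eV

The energy levels of hydrogen satisfy E_n = -13.6057 / n² eV, so an emission n_i → n_f releases
ΔE = 13.6057 × (1/n_f² − 1/n_i²) eV.

Setting ΔE equal to the photon energy:
1/n_f² − 1/n_i² = 0.73791246 / 13.6057 = 0.054235538

Since 1/n_i² must be positive, we need 1/n_f² > 0.054235538, i.e. n_f ≤ 4. For each allowed n_f, solve n_i = (1/n_f² − 0.054235538)^(−1/2) and check whether it is a whole number:
  n_f = 1: 1/n_i² = 1.000000000 − 0.054235538 = 0.945764462 → n_i = 1.028  (not an integer) ✗
  n_f = 2: 1/n_i² = 0.250000000 − 0.054235538 = 0.195764462 → n_i = 2.260  (not an integer) ✗
  n_f = 3: 1/n_i² = 0.111111111 − 0.054235538 = 0.056875573 → n_i = 4.193  (not an integer) ✗
  n_f = 4: 1/n_i² = 0.062500000 − 0.054235538 = 0.008264462 → n_i = 11.000  → integer, n_i = 11 ✓

Only n_f = 4 gives an integer upper level, n_i = 11.

The transition is from n = 11 to n = 4 (emission).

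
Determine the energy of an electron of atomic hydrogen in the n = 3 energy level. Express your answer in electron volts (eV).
-1.51174 eV

The energy levels of a hydrogen-like atom are given by:
E_n = -13.6057 eV / n²

For n = 3:
E_3 = -13.6057 eV / 3²
E_3 = -13.6057 eV / 9
E_3 = -1.51174 eV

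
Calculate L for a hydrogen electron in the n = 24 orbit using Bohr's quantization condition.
2.53097e-33 J·s (or 24ℏ)

In the Bohr model, angular momentum is quantized:
L = nℏ

where ℏ = h/(2π) = 1.0545718e-34 J·s

For n = 24:
L = 24 × 1.0545718e-34 J·s
L = 2.53097e-33 J·s

This can also be written as L = 24ℏ.
The angular momentum is an integer multiple of the reduced Planck constant.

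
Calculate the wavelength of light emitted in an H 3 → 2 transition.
656.110895 nm

First, find the transition energy using E_n = -13.6057 / n² eV:
E_3 = -13.6057 / 3² = -1.5117444444 eV
E_2 = -13.6057 / 2² = -3.4014250000 eV

Photon energy: |ΔE| = |E_2 - E_3| = 1.8896805556 eV

Convert to wavelength using E = hc/λ with hc = 1239.84 eV·nm:
λ = hc/E = 1239.84 eV·nm / 1.8896805556 eV
λ = 656.110895 nm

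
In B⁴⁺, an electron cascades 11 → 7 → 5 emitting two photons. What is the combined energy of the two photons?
10.7946 eV

The energy levels of B⁴⁺ are E_n = -13.6057 × 5² / n² eV.

First transition (11 → 7):
ΔE₁ = |E_7 - E_11|
ΔE₁ = |-6.9416836735 - (-2.8110950413)| = 4.1305886 eV

Second transition (7 → 5):
ΔE₂ = |E_5 - E_7|
ΔE₂ = |-13.6057000000 - (-6.9416836735)| = 6.6640163 eV

Total energy released:
E_total = ΔE₁ + ΔE₂ = 4.1305886 + 6.6640163 = 10.7946 eV

Note: This equals the direct transition 11 → 5: 10.7946 eV ✓
Energy is conserved regardless of the path taken.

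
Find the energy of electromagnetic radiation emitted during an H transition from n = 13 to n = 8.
0.1321 eV

The energy levels are E_n = -13.6057 eV / n².

Energy at n = 13: E_13 = -13.6057 / 13² = -0.0805071 eV
Energy at n = 8: E_8 = -13.6057 / 8² = -0.2125891 eV

For emission (electron falling to lower state), the photon energy is:
E_photon = E_13 - E_8 = |-0.0805071 - (-0.2125891)|
E_photon = 0.1321 eV

This energy is carried away by the emitted photon.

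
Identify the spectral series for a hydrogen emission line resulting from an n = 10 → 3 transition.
Paschen series

The spectral series in hydrogen are named based on the final (lower) energy level:
- Lyman series: n_final = 1 (ultraviolet)
- Balmer series: n_final = 2 (visible/near-UV)
- Paschen series: n_final = 3 (infrared)
- Brackett series: n_final = 4 (infrared)
- Pfund series: n_final = 5 (far infrared)

Since this transition ends at n = 3, it belongs to the Paschen series.

For reference, this 10 → 3 line has photon energy
ΔE = 13.6057 eV × (1/3² - 1/10²) = 1.375687 eV,
corresponding to wavelength λ = hc/ΔE = 1239.84 eV·nm / 1.375687 eV = 901.25 nm in the infrared region.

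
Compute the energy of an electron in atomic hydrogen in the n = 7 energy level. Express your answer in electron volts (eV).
-0.27767 eV

The energy levels of a hydrogen-like atom are given by:
E_n = -13.6057 eV / n²

For n = 7:
E_7 = -13.6057 eV / 7²
E_7 = -13.6057 eV / 49
E_7 = -0.27767 eV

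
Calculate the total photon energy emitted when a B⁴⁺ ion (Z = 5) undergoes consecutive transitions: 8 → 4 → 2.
79.720898 eV

The energy levels of B⁴⁺ are E_n = -13.6057 × 5² / n² eV.

First transition (8 → 4):
ΔE₁ = |E_4 - E_8|
ΔE₁ = |-21.258906250000 - (-5.314726562500)| = 15.944179688 eV

Second transition (4 → 2):
ΔE₂ = |E_2 - E_4|
ΔE₂ = |-85.035625000000 - (-21.258906250000)| = 63.776718750 eV

Total energy released:
E_total = ΔE₁ + ΔE₂ = 15.944179688 + 63.776718750 = 79.720898 eV

Note: This equals the direct transition 8 → 2: 79.720898 eV ✓
Energy is conserved regardless of the path taken.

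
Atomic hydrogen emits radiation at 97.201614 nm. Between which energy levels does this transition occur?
n = 4 → n = 1

First, find the photon energy from the wavelength (hc = 1239.84 eV·nm):
E = hc/λ = 1239.84 eV·nm / 97.201614 nm = 12.755344 eV

The energy levels of hydrogen satisfy E_n = -13.6057 / n² eV, so an emission n_i → n_f releases
ΔE = 13.6057 × (1/n_f² − 1/n_i²) eV.

Setting ΔE equal to the photon energy:
1/n_f² − 1/n_i² = 12.755344 / 13.6057 = 0.93750002

Since 1/n_i² must be positive, we need 1/n_f² > 0.93750002, i.e. n_f ≤ 1. For each allowed n_f, solve n_i = (1/n_f² − 0.93750002)^(−1/2) and check whether it is a whole number:
  n_f = 1: 1/n_i² = 1.00000000 − 0.93750002 = 0.06249998 → n_i = 4.000  → integer, n_i = 4 ✓

Only n_f = 1 gives an integer upper level, n_i = 4.

The transition is from n = 4 to n = 1 (emission).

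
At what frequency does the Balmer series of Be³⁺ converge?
1.32e+16 Hz

The series limit corresponds to the transition from n = ∞ to n = 2.
This is the highest energy (shortest wavelength) transition in the Balmer series.

E_∞ = 0 eV
E_2 = -13.6057 × 4² / 2² = -54.42280000 eV

Energy at series limit:
ΔE = E_∞ - E_2 = 0 - (-54.42280000) = 54.42280000 eV
E = 54.42280000 eV × (1.602177 × 10⁻¹⁹ J/eV) = 8.7195e-18 J
f = E/h = 8.7195e-18 J / (6.62607 × 10⁻³⁴ J·s) = 1.32e+16 Hz

This energy equals the ionization energy from the n = 2 state of Be³⁺.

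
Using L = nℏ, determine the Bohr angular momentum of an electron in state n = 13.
1.371e-33 J·s (or 13ℏ)

In the Bohr model, angular momentum is quantized:
L = nℏ

where ℏ = h/(2π) = 1.05457e-34 J·s

For n = 13:
L = 13 × 1.05457e-34 J·s
L = 1.371e-33 J·s

This can also be written as L = 13ℏ.
The angular momentum is an integer multiple of the reduced Planck constant.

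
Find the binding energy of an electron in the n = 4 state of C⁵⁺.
30.612825 eV

The ionization energy is the energy needed to remove the electron completely (n → ∞).

For a hydrogen-like ion with Z = 6, E_n = -13.6057 Z² / n² eV.

At n = 4: E_4 = -13.6057 × 6² / 4² = -30.612825000 eV
At n = ∞: E_∞ = 0 eV

Ionization energy = E_∞ - E_4 = 0 - (-30.612825000) = 30.612825000 eV
Ionization energy ≈ 30.612825 eV

This is also called the binding energy of the electron in state n = 4.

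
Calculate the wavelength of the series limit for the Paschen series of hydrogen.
820.14 nm

The series limit corresponds to the transition from n = ∞ to n = 3.
This is the highest energy (shortest wavelength) transition in the Paschen series.

E_∞ = 0 eV
E_3 = -13.6057 / 3² = -1.511744 eV

Energy at series limit:
ΔE = E_∞ - E_3 = 0 - (-1.511744) = 1.511744 eV
λ = hc/E = 1239.84 eV·nm / 1.511744 eV = 820.14 nm

This energy equals the ionization energy from the n = 3 state of hydrogen.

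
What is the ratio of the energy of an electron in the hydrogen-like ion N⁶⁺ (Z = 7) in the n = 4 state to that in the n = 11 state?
7.5625

Using E_n = -13.6057 Z² / n² eV with Z = 7:

E_4 = -13.6057 × 7² / 4² = -666.6793 / 16 = -41.667456250 eV
E_11 = -13.6057 × 7² / 11² = -666.6793 / 121 = -5.509746281 eV

The ratio is:
E_4/E_11 = (-41.667456250) / (-5.509746281)
E_4/E_11 = (-666.6793/16) / (-666.6793/121)
E_4/E_11 = 121/16
E_4/E_11 = 7.5625
(Note: the Z² factors cancel in the ratio.)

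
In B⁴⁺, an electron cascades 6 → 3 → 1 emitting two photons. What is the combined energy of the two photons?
330.69410 eV

The energy levels of B⁴⁺ are E_n = -13.6057 × 5² / n² eV.

First transition (6 → 3):
ΔE₁ = |E_3 - E_6|
ΔE₁ = |-37.79361111111 - (-9.44840277778)| = 28.34520833 eV

Second transition (3 → 1):
ΔE₂ = |E_1 - E_3|
ΔE₂ = |-340.14250000000 - (-37.79361111111)| = 302.34888889 eV

Total energy released:
E_total = ΔE₁ + ΔE₂ = 28.34520833 + 302.34888889 = 330.69410 eV

Note: This equals the direct transition 6 → 1: 330.69410 eV ✓
Energy is conserved regardless of the path taken.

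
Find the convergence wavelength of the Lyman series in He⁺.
22.78163 nm

The series limit corresponds to the transition from n = ∞ to n = 1.
This is the highest energy (shortest wavelength) transition in the Lyman series.

E_∞ = 0 eV
E_1 = -13.6057 × 2² / 1² = -54.4228000 eV

Energy at series limit:
ΔE = E_∞ - E_1 = 0 - (-54.4228000) = 54.4228000 eV
λ = hc/E = 1239.84 eV·nm / 54.4228000 eV = 22.78163 nm

This energy equals the ionization energy from the n = 1 state of He⁺.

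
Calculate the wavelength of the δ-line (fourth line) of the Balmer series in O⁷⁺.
6.407333 nm

The lines of a series are numbered from the longest wavelength (smallest ΔE) outward; the fourth line is the transition from n = n_f + 4 to n_f.
The Balmer series has all transitions ending at n_f = 2.

For O⁷⁺ (Z = 8), the fourth line (δ-line) is the jump from n = 6 to n = 2:
E_6 = -13.6057 × 8² / 6² = -24.18791111 eV
E_2 = -13.6057 × 8² / 2² = -217.69120000 eV
ΔE = E_6 - E_2 = 193.50328889 eV

λ = hc/E = 1239.84 eV·nm / 193.50328889 eV
λ = 6.407333 nm

This is the δ-line of the Balmer series in O⁷⁺.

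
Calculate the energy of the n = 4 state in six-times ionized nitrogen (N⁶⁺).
-41.6675 eV

For hydrogen-like ions, the energy levels scale with Z²:
E_n = -13.6057 Z² / n² eV

For N⁶⁺ (Z = 7) at n = 4:
E_4 = -13.6057 × 7² / 4²
E_4 = -13.6057 × 49 / 16
E_4 = -666.6793 / 16
E_4 = -41.6675 eV

The energy is 49 times more negative than hydrogen at the same n due to the stronger nuclear charge.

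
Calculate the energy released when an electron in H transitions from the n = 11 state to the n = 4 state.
0.738 eV

The energy levels are E_n = -13.6057 eV / n².

Energy at n = 11: E_11 = -13.6057 / 11² = -0.112444 eV
Energy at n = 4: E_4 = -13.6057 / 4² = -0.850356 eV

For emission (electron falling to lower state), the photon energy is:
E_photon = E_11 - E_4 = |-0.112444 - (-0.850356)|
E_photon = 0.738 eV

This energy is carried away by the emitted photon.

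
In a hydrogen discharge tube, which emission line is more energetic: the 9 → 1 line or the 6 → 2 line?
9 → 1

Calculate the energy for each transition:

Transition 9 → 1:
ΔE₁ = |E_1 - E_9| = |-13.6057/1² - (-13.6057/9²)|
ΔE₁ = |-13.6057000000 - (-0.1679716049)| = 13.4377284 eV

Transition 6 → 2:
ΔE₂ = |E_2 - E_6| = |-13.6057/2² - (-13.6057/6²)|
ΔE₂ = |-3.4014250000 - (-0.3779361111)| = 3.0234889 eV

Since 13.4377284 eV > 3.0234889 eV, the transition 9 → 1 emits the more energetic photon.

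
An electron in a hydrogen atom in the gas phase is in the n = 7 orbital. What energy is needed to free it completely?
0.277667 eV

The ionization energy is the energy needed to remove the electron completely (n → ∞).

For hydrogen, E_n = -13.6057 eV / n².

At n = 7: E_7 = -13.6057 / 7² = -0.277667347 eV
At n = ∞: E_∞ = 0 eV

Ionization energy = E_∞ - E_7 = 0 - (-0.277667347) = 0.277667347 eV
Ionization energy ≈ 0.277667 eV

This is also called the binding energy of the electron in state n = 7.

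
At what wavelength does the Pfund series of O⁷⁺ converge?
35.596294 nm

The series limit corresponds to the transition from n = ∞ to n = 5.
This is the highest energy (shortest wavelength) transition in the Pfund series.

E_∞ = 0 eV
E_5 = -13.6057 × 8² / 5² = -34.83059200 eV

Energy at series limit:
ΔE = E_∞ - E_5 = 0 - (-34.83059200) = 34.83059200 eV
λ = hc/E = 1239.84 eV·nm / 34.83059200 eV = 35.596294 nm

This energy equals the ionization energy from the n = 5 state of O⁷⁺.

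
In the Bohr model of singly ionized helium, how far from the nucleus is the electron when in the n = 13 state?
4.4715 nm (or 44.7155 Å)

The Bohr radius formula is:
r_n = n² a₀ / Z

where a₀ = 0.0529177 nm is the Bohr radius.

For He⁺ (Z = 2) at n = 13:
r_13 = 13² × 0.0529177 nm / 2
r_13 = 169 × 0.0529177 nm / 2
r_13 = 8.94309 nm / 2
r_13 = 4.4715 nm

The electron orbits at approximately 4.4715 nm from the nucleus.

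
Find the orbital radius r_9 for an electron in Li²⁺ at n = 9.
1.4288 nm (or 14.2878 Å)

The Bohr radius formula is:
r_n = n² a₀ / Z

where a₀ = 0.0529177 nm is the Bohr radius.

For Li²⁺ (Z = 3) at n = 9:
r_9 = 9² × 0.0529177 nm / 3
r_9 = 81 × 0.0529177 nm / 3
r_9 = 4.28633 nm / 3
r_9 = 1.4288 nm

The electron orbits at approximately 1.4288 nm from the nucleus.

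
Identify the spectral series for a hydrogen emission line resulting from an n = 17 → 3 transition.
Paschen series

The spectral series in hydrogen are named based on the final (lower) energy level:
- Lyman series: n_final = 1 (ultraviolet)
- Balmer series: n_final = 2 (visible/near-UV)
- Paschen series: n_final = 3 (infrared)
- Brackett series: n_final = 4 (infrared)
- Pfund series: n_final = 5 (far infrared)

Since this transition ends at n = 3, it belongs to the Paschen series.

For reference, this 17 → 3 line has photon energy
ΔE = 13.6057 eV × (1/3² - 1/17²) = 1.4646658977 eV,
corresponding to wavelength λ = hc/ΔE = 1239.84 eV·nm / 1.4646658977 eV = 846.500217 nm in the infrared region.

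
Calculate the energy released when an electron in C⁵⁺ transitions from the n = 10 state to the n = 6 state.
8.71 eV

The energy levels are E_n = -13.6057 Z² eV / n².

Energy at n = 10: E_10 = -13.6057 × 6² / 10² = -4.89805 eV
Energy at n = 6: E_6 = -13.6057 × 6² / 6² = -13.60570 eV

For emission (electron falling to lower state), the photon energy is:
E_photon = E_10 - E_6 = |-4.89805 - (-13.60570)|
E_photon = 8.71 eV

This energy is carried away by the emitted photon.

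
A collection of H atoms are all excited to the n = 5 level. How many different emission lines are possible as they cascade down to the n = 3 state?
3

The electron can occupy levels n = 3, 4, ..., 5 during de-excitation — that is m = 5 - 3 + 1 = 3 distinct levels.

The number of distinct spectral lines equals the number of ways to choose 2 of these m levels (each pair gives one possible emission transition):

Number of lines = m(m-1)/2 = 3×2/2 = 3

These correspond to all possible transitions between the 3 levels:
5 → 4, 5 → 3, 4 → 3

Each transition produces a photon with a unique energy (and thus wavelength). This count does not depend on Z.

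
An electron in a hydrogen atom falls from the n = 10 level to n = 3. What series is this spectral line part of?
Paschen series

The spectral series in hydrogen are named based on the final (lower) energy level:
- Lyman series: n_final = 1 (ultraviolet)
- Balmer series: n_final = 2 (visible/near-UV)
- Paschen series: n_final = 3 (infrared)
- Brackett series: n_final = 4 (infrared)
- Pfund series: n_final = 5 (far infrared)

Since this transition ends at n = 3, it belongs to the Paschen series.

For reference, this 10 → 3 line has photon energy
ΔE = 13.6057 eV × (1/3² - 1/10²) = 1.375687 eV,
corresponding to wavelength λ = hc/ΔE = 1239.84 eV·nm / 1.375687 eV = 901.25 nm in the infrared region.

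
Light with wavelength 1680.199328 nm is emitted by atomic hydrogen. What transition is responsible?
n = 11 → n = 4

First, find the photon energy from the wavelength (hc = 1239.84 eV·nm):
E = hc/λ = 1239.84 eV·nm / 1680.199328 nm = 0.73791245 eV

The energy levels of hydrogen satisfy E_n = -13.6057 / n² eV, so an emission n_i → n_f releases
ΔE = 13.6057 × (1/n_f² − 1/n_i²) eV.

Setting ΔE equal to the photon energy:
1/n_f² − 1/n_i² = 0.73791245 / 13.6057 = 0.054235537

Since 1/n_i² must be positive, we need 1/n_f² > 0.054235537, i.e. n_f ≤ 4. For each allowed n_f, solve n_i = (1/n_f² − 0.054235537)^(−1/2) and check whether it is a whole number:
  n_f = 1: 1/n_i² = 1.000000000 − 0.054235537 = 0.945764463 → n_i = 1.028  (not an integer) ✗
  n_f = 2: 1/n_i² = 0.250000000 − 0.054235537 = 0.195764463 → n_i = 2.260  (not an integer) ✗
  n_f = 3: 1/n_i² = 0.111111111 − 0.054235537 = 0.056875574 → n_i = 4.193  (not an integer) ✗
  n_f = 4: 1/n_i² = 0.062500000 − 0.054235537 = 0.008264463 → n_i = 11.000  → integer, n_i = 11 ✓

Only n_f = 4 gives an integer upper level, n_i = 11.

The transition is from n = 11 to n = 4 (emission).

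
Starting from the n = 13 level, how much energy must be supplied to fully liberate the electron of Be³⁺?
1.288 eV

The ionization energy is the energy needed to remove the electron completely (n → ∞).

For a hydrogen-like ion with Z = 4, E_n = -13.6057 Z² / n² eV.

At n = 13: E_13 = -13.6057 × 4² / 13² = -1.288114 eV
At n = ∞: E_∞ = 0 eV

Ionization energy = E_∞ - E_13 = 0 - (-1.288114) = 1.288114 eV
Ionization energy ≈ 1.288 eV

This is also called the binding energy of the electron in state n = 13.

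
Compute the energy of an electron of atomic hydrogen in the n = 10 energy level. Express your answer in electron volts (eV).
-0.1361 eV

The energy levels of a hydrogen-like atom are given by:
E_n = -13.6057 eV / n²

For n = 10:
E_10 = -13.6057 eV / 10²
E_10 = -13.6057 eV / 100
E_10 = -0.1361 eV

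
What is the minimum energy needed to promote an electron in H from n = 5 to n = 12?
0.4497 eV

The energy levels of a hydrogen-like atom are E_n = -13.6057 eV / n².

Energy at n = 5: E_5 = -13.6057 / 5² = -0.5442280 eV
Energy at n = 12: E_12 = -13.6057 / 12² = -0.0944840 eV

The excitation energy is the difference:
ΔE = E_12 - E_5
ΔE = -0.0944840 - (-0.5442280)
ΔE = 0.4497 eV

Since this is positive, energy must be absorbed (photon absorption).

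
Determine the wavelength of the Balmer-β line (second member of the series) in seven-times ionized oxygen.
7.59388 nm

The lines of a series are numbered from the longest wavelength (smallest ΔE) outward; the second line is the transition from n = n_f + 2 to n_f.
The Balmer series has all transitions ending at n_f = 2.

For O⁷⁺ (Z = 8), the second line (β-line) is the jump from n = 4 to n = 2:
E_4 = -13.6057 × 8² / 4² = -54.4228000 eV
E_2 = -13.6057 × 8² / 2² = -217.6912000 eV
ΔE = E_4 - E_2 = 163.2684000 eV

λ = hc/E = 1239.84 eV·nm / 163.2684000 eV
λ = 7.59388 nm

This is the β-line of the Balmer series in O⁷⁺.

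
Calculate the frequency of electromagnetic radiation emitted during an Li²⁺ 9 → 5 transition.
8.19e+14 Hz

First, find the transition energy:
E_9 = -13.6057 × 3² / 9² = -1.51174 eV
E_5 = -13.6057 × 3² / 5² = -4.89805 eV
|ΔE| = |E_5 - E_9| = 3.38631 eV

Convert to Joules: E = 3.38631 eV × (1.602177 × 10⁻¹⁹ J/eV) = 5.4255e-19 J

Using E = hf:
f = E/h = 5.4255e-19 J / (6.62607 × 10⁻³⁴ J·s)
f = 8.19e+14 Hz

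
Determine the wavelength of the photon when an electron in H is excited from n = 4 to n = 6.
2624.44358 nm

First, find the transition energy using E_n = -13.6057 / n² eV:
E_4 = -13.6057 / 4² = -0.85035625000 eV
E_6 = -13.6057 / 6² = -0.37793611111 eV

Photon energy: |ΔE| = |E_6 - E_4| = 0.47242013889 eV

Convert to wavelength using E = hc/λ with hc = 1239.84 eV·nm:
λ = hc/E = 1239.84 eV·nm / 0.47242013889 eV
λ = 2624.44358 nm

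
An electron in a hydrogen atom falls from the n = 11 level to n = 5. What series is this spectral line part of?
Pfund series

The spectral series in hydrogen are named based on the final (lower) energy level:
- Lyman series: n_final = 1 (ultraviolet)
- Balmer series: n_final = 2 (visible/near-UV)
- Paschen series: n_final = 3 (infrared)
- Brackett series: n_final = 4 (infrared)
- Pfund series: n_final = 5 (far infrared)

Since this transition ends at n = 5, it belongs to the Pfund series.

For reference, this 11 → 5 line has photon energy
ΔE = 13.6057 eV × (1/5² - 1/11²) = 0.43178419835 eV,
corresponding to wavelength λ = hc/ΔE = 1239.84 eV·nm / 0.43178419835 eV = 2871.43440 nm in the far infrared region.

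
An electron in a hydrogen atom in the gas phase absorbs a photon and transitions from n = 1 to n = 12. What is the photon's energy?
13.511 eV

The energy levels of a hydrogen-like atom are E_n = -13.6057 eV / n².

Energy at n = 1: E_1 = -13.6057 / 1² = -13.605700 eV
Energy at n = 12: E_12 = -13.6057 / 12² = -0.094484 eV

The excitation energy is the difference:
ΔE = E_12 - E_1
ΔE = -0.094484 - (-13.605700)
ΔE = 13.511 eV

Since this is positive, energy must be absorbed (photon absorption).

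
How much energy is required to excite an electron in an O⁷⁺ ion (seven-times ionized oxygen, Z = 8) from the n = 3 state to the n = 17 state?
93.738617 eV

The energy levels of a hydrogen-like atom are E_n = -13.6057 Z² eV / n².

Energy at n = 3: E_3 = -13.6057 × 8² / 3² = -96.751644444 eV
Energy at n = 17: E_17 = -13.6057 × 8² / 17² = -3.013026990 eV

The excitation energy is the difference:
ΔE = E_17 - E_3
ΔE = -3.013026990 - (-96.751644444)
ΔE = 93.738617 eV

Since this is positive, energy must be absorbed (photon absorption).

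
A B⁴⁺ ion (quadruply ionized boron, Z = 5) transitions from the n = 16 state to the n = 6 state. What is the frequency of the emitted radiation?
1.963e+15 Hz

First, find the transition energy:
E_16 = -13.6057 × 5² / 16² = -1.328682 eV
E_6 = -13.6057 × 5² / 6² = -9.448403 eV
|ΔE| = |E_6 - E_16| = 8.119721 eV

Convert to Joules: E = 8.119721 eV × (1.602177 × 10⁻¹⁹ J/eV) = 1.30092e-18 J

Using E = hf:
f = E/h = 1.30092e-18 J / (6.62607 × 10⁻³⁴ J·s)
f = 1.963e+15 Hz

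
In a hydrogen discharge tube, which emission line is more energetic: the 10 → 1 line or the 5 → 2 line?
10 → 1

Calculate the energy for each transition:

Transition 10 → 1:
ΔE₁ = |E_1 - E_10| = |-13.6057/1² - (-13.6057/10²)|
ΔE₁ = |-13.605700000000 - (-0.136057000000)| = 13.469643000 eV

Transition 5 → 2:
ΔE₂ = |E_2 - E_5| = |-13.6057/2² - (-13.6057/5²)|
ΔE₂ = |-3.401425000000 - (-0.544228000000)| = 2.857197000 eV

Since 13.469643000 eV > 2.857197000 eV, the transition 10 → 1 emits the more energetic photon.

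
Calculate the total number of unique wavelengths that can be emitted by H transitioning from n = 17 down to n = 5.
78

The electron can occupy levels n = 5, 6, ..., 17 during de-excitation — that is m = 17 - 5 + 1 = 13 distinct levels.

The number of distinct spectral lines equals the number of ways to choose 2 of these m levels (each pair gives one possible emission transition):

Number of lines = m(m-1)/2 = 13×12/2 = 78

These correspond to all possible transitions between the 13 levels:
17 → 16, 17 → 15, 17 → 14, 17 → 13, 17 → 12, 17 → 11, 17 → 10, 17 → 9...

Each transition produces a photon with a unique energy (and thus wavelength). This count does not depend on Z.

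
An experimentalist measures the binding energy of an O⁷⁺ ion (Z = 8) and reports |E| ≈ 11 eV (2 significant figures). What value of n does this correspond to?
n = 9

The exact energy levels follow E_n = -13.6057 Z² / n² eV with Z = 8.

The measured value (-11 eV) is reported to only 2 significant figures, so we must test candidate n values and see which one matches to that precision.

Candidate energies:
  n = 7:  E = -13.6057 × 8² / 7² = -17.77071 eV
  n = 8:  E = -13.6057 × 8² / 8² = -13.60570 eV
  n = 9:  E = -13.6057 × 8² / 9² = -10.75018 eV  ← matches
  n = 10:  E = -13.6057 × 8² / 10² = -8.70765 eV
  n = 11:  E = -13.6057 × 8² / 11² = -7.19640 eV

Checking against the measurement of -11 eV (2 sig figs), only n = 9 agrees:
E_9 = -10.75018 eV, which rounds to -11 eV ✓

Therefore n = 9.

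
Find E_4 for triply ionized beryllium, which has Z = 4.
-13.605700 eV

For hydrogen-like ions, the energy levels scale with Z²:
E_n = -13.6057 Z² / n² eV

For Be³⁺ (Z = 4) at n = 4:
E_4 = -13.6057 × 4² / 4²
E_4 = -13.6057 × 16 / 16
E_4 = -217.6912 / 16
E_4 = -13.605700 eV

The energy is 16 times more negative than hydrogen at the same n due to the stronger nuclear charge.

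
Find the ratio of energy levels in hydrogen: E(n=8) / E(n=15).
3.515625

Using E_n = -13.6057 Z² / n² eV with Z = 1:

E_8 = -13.6057 / 8² = -13.6057 / 64 = -0.21258906250 eV
E_15 = -13.6057 / 15² = -13.6057 / 225 = -0.06046977778 eV

The ratio is:
E_8/E_15 = (-0.21258906250) / (-0.06046977778)
E_8/E_15 = (-13.6057/64) / (-13.6057/225)
E_8/E_15 = 225/64
E_8/E_15 = 3.515625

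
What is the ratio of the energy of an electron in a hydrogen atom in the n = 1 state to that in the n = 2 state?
4.00

Using E_n = -13.6057 Z² / n² eV with Z = 1:

E_1 = -13.6057 / 1² = -13.6057 / 1 = -13.60570000 eV
E_2 = -13.6057 / 2² = -13.6057 / 4 = -3.40142500 eV

The ratio is:
E_1/E_2 = (-13.60570000) / (-3.40142500)
E_1/E_2 = (-13.6057/1) / (-13.6057/4)
E_1/E_2 = 4/1
E_1/E_2 = 4.00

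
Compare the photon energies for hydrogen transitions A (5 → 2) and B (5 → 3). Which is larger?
5 → 2

Calculate the energy for each transition:

Transition 5 → 2:
ΔE₁ = |E_2 - E_5| = |-13.6057/2² - (-13.6057/5²)|
ΔE₁ = |-3.401425000000 - (-0.544228000000)| = 2.857197000 eV

Transition 5 → 3:
ΔE₂ = |E_3 - E_5| = |-13.6057/3² - (-13.6057/5²)|
ΔE₂ = |-1.511744444444 - (-0.544228000000)| = 0.967516444 eV

Since 2.857197000 eV > 0.967516444 eV, the transition 5 → 2 emits the more energetic photon.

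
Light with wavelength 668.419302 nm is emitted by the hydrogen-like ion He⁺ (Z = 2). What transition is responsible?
n = 13 → n = 5

First, find the photon energy from the wavelength (hc = 1239.84 eV·nm):
E = hc/λ = 1239.84 eV·nm / 668.419302 nm = 1.8548836 eV

The energy levels of He⁺ satisfy E_n = -13.6057 × 2² / n² eV, so an emission n_i → n_f releases
ΔE = 13.6057 × 2² × (1/n_f² − 1/n_i²) eV.

Setting ΔE equal to the photon energy:
1/n_f² − 1/n_i² = 1.8548836 / (13.6057 × 2²) = 0.034082840

Since 1/n_i² must be positive, we need 1/n_f² > 0.034082840, i.e. n_f ≤ 5. For each allowed n_f, solve n_i = (1/n_f² − 0.034082840)^(−1/2) and check whether it is a whole number:
  n_f = 1: 1/n_i² = 1.000000000 − 0.034082840 = 0.965917160 → n_i = 1.017  (not an integer) ✗
  n_f = 2: 1/n_i² = 0.250000000 − 0.034082840 = 0.215917160 → n_i = 2.152  (not an integer) ✗
  n_f = 3: 1/n_i² = 0.111111111 − 0.034082840 = 0.077028271 → n_i = 3.603  (not an integer) ✗
  n_f = 4: 1/n_i² = 0.062500000 − 0.034082840 = 0.028417160 → n_i = 5.932  (not an integer) ✗
  n_f = 5: 1/n_i² = 0.040000000 − 0.034082840 = 0.005917160 → n_i = 13.000  → integer, n_i = 13 ✓

Only n_f = 5 gives an integer upper level, n_i = 13.

The transition is from n = 13 to n = 5 (emission).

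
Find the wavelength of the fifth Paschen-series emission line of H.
954.34 nm

The lines of a series are numbered from the longest wavelength (smallest ΔE) outward; the fifth line is the transition from n = n_f + 5 to n_f.
The Paschen series has all transitions ending at n_f = 3.

For H, the fifth line (ε-line) is the jump from n = 8 to n = 3:
E_8 = -13.6057 / 8² = -0.212589 eV
E_3 = -13.6057 / 3² = -1.511744 eV
ΔE = E_8 - E_3 = 1.299155 eV

λ = hc/E = 1239.84 eV·nm / 1.299155 eV
λ = 954.34 nm

This is the ε-line of the Paschen series in H.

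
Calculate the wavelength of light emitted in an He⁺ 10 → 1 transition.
23.01175 nm

First, find the transition energy using E_n = -13.6057 Z² / n² eV:
E_10 = -13.6057 × 2² / 10² = -0.5442280 eV
E_1 = -13.6057 × 2² / 1² = -54.4228000 eV

Photon energy: |ΔE| = |E_1 - E_10| = 53.8785720 eV

Convert to wavelength using E = hc/λ with hc = 1239.84 eV·nm:
λ = hc/E = 1239.84 eV·nm / 53.8785720 eV
λ = 23.01175 nm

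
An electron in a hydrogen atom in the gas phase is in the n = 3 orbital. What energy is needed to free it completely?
1.511744 eV

The ionization energy is the energy needed to remove the electron completely (n → ∞).

For hydrogen, E_n = -13.6057 eV / n².

At n = 3: E_3 = -13.6057 / 3² = -1.511744444 eV
At n = ∞: E_∞ = 0 eV

Ionization energy = E_∞ - E_3 = 0 - (-1.511744444) = 1.511744444 eV
Ionization energy ≈ 1.511744 eV

This is also called the binding energy of the electron in state n = 3.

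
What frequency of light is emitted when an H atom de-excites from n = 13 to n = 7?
4.76731e+13 Hz

First, find the transition energy:
E_13 = -13.6057 / 13² = -0.080507101 eV
E_7 = -13.6057 / 7² = -0.277667347 eV
|ΔE| = |E_7 - E_13| = 0.197160246 eV

Convert to Joules: E = 0.197160246 eV × (1.602177 × 10⁻¹⁹ J/eV) = 3.1588561e-20 J

Using E = hf:
f = E/h = 3.1588561e-20 J / (6.62607 × 10⁻³⁴ J·s)
f = 4.76731e+13 Hz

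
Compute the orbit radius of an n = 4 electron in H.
0.8467 nm (or 8.4668 Å)

The Bohr radius formula is:
r_n = n² a₀ / Z

where a₀ = 0.0529177 nm is the Bohr radius.

For H (Z = 1) at n = 4:
r_4 = 4² × 0.0529177 nm / 1
r_4 = 16 × 0.0529177 nm / 1
r_4 = 0.84668 nm / 1
r_4 = 0.8467 nm

The electron orbits at approximately 0.8467 nm from the nucleus.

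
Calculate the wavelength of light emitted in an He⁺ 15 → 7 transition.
1427.08779 nm

First, find the transition energy using E_n = -13.6057 Z² / n² eV:
E_15 = -13.6057 × 2² / 15² = -0.24187911111 eV
E_7 = -13.6057 × 2² / 7² = -1.11066938776 eV

Photon energy: |ΔE| = |E_7 - E_15| = 0.86879027665 eV

Convert to wavelength using E = hc/λ with hc = 1239.84 eV·nm:
λ = hc/E = 1239.84 eV·nm / 0.86879027665 eV
λ = 1427.08779 nm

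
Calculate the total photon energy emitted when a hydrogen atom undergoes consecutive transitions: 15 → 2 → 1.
13.545 eV

The energy levels of hydrogen are E_n = -13.6057 / n² eV.

First transition (15 → 2):
ΔE₁ = |E_2 - E_15|
ΔE₁ = |-3.401425000 - (-0.060469778)| = 3.340955 eV

Second transition (2 → 1):
ΔE₂ = |E_1 - E_2|
ΔE₂ = |-13.605700000 - (-3.401425000)| = 10.204275 eV

Total energy released:
E_total = ΔE₁ + ΔE₂ = 3.340955 + 10.204275 = 13.545 eV

Note: This equals the direct transition 15 → 1: 13.545 eV ✓
Energy is conserved regardless of the path taken.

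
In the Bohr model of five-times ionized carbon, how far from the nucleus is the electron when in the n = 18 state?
2.857557 nm (or 28.575569 Å)

The Bohr radius formula is:
r_n = n² a₀ / Z

where a₀ = 0.052917721 nm is the Bohr radius.

For C⁵⁺ (Z = 6) at n = 18:
r_18 = 18² × 0.052917721 nm / 6
r_18 = 324 × 0.052917721 nm / 6
r_18 = 17.1453416 nm / 6
r_18 = 2.857557 nm

The electron orbits at approximately 2.857557 nm from the nucleus.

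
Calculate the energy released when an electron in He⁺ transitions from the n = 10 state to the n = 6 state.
0.9675 eV

The energy levels are E_n = -13.6057 Z² eV / n².

Energy at n = 10: E_10 = -13.6057 × 2² / 10² = -0.5442280 eV
Energy at n = 6: E_6 = -13.6057 × 2² / 6² = -1.5117444 eV

For emission (electron falling to lower state), the photon energy is:
E_photon = E_10 - E_6 = |-0.5442280 - (-1.5117444)|
E_photon = 0.9675 eV

This energy is carried away by the emitted photon.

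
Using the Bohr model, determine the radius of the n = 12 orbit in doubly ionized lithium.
2.5401 nm (or 25.4005 Å)

The Bohr radius formula is:
r_n = n² a₀ / Z

where a₀ = 0.0529177 nm is the Bohr radius.

For Li²⁺ (Z = 3) at n = 12:
r_12 = 12² × 0.0529177 nm / 3
r_12 = 144 × 0.0529177 nm / 3
r_12 = 7.62015 nm / 3
r_12 = 2.5401 nm

The electron orbits at approximately 2.5401 nm from the nucleus.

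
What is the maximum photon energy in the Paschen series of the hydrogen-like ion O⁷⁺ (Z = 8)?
96.751644 eV

The series limit corresponds to the transition from n = ∞ to n = 3.
This is the highest energy (shortest wavelength) transition in the Paschen series.

E_∞ = 0 eV
E_3 = -13.6057 × 8² / 3² = -96.751644 eV

Energy at series limit:
ΔE = E_∞ - E_3 = 0 - (-96.751644) = 96.751644 eV

This energy equals the ionization energy from the n = 3 state of O⁷⁺.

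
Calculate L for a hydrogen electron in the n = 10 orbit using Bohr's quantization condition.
1.0546e-33 J·s (or 10ℏ)

In the Bohr model, angular momentum is quantized:
L = nℏ

where ℏ = h/(2π) = 1.054572e-34 J·s

For n = 10:
L = 10 × 1.054572e-34 J·s
L = 1.0546e-33 J·s

This can also be written as L = 10ℏ.
The angular momentum is an integer multiple of the reduced Planck constant.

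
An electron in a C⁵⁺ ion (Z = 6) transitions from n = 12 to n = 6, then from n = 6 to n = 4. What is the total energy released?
27.211400 eV

The energy levels of C⁵⁺ are E_n = -13.6057 × 6² / n² eV.

First transition (12 → 6):
ΔE₁ = |E_6 - E_12|
ΔE₁ = |-13.605700000000 - (-3.401425000000)| = 10.204275000 eV

Second transition (6 → 4):
ΔE₂ = |E_4 - E_6|
ΔE₂ = |-30.612825000000 - (-13.605700000000)| = 17.007125000 eV

Total energy released:
E_total = ΔE₁ + ΔE₂ = 10.204275000 + 17.007125000 = 27.211400 eV

Note: This equals the direct transition 12 → 4: 27.211400 eV ✓
Energy is conserved regardless of the path taken.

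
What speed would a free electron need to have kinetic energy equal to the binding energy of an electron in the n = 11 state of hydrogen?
1.989e+05 m/s (or 0.06634% of c)

The binding energy at n = 11 for hydrogen is:
E_11 = -13.6057/11² = -0.1124438 eV
|E_11| = 0.1124438 eV

Convert to Joules:
KE = 0.1124438 eV × (1.602177 × 10⁻¹⁹ J/eV) = 1.80155e-20 J

Using KE = ½mv²:
v = √(2·KE/m_e)
v = √(2 × 1.80155e-20 J / 9.10938 × 10⁻³¹ kg)
v = 1.989e+05 m/s

This is approximately 0.06634% the speed of light.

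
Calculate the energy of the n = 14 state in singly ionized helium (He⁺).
-0.28 eV

For hydrogen-like ions, the energy levels scale with Z²:
E_n = -13.6057 Z² / n² eV

For He⁺ (Z = 2) at n = 14:
E_14 = -13.6057 × 2² / 14²
E_14 = -13.6057 × 4 / 196
E_14 = -54.4228 / 196
E_14 = -0.28 eV

The energy is 4 times more negative than hydrogen at the same n due to the stronger nuclear charge.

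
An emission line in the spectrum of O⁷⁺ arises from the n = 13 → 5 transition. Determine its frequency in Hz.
7.1761e+15 Hz

First, find the transition energy:
E_13 = -13.6057 × 8² / 13² = -5.1524544 eV
E_5 = -13.6057 × 8² / 5² = -34.8305920 eV
|ΔE| = |E_5 - E_13| = 29.6781376 eV

Convert to Joules: E = 29.6781376 eV × (1.602177 × 10⁻¹⁹ J/eV) = 4.754963e-18 J

Using E = hf:
f = E/h = 4.754963e-18 J / (6.62607 × 10⁻³⁴ J·s)
f = 7.1761e+15 Hz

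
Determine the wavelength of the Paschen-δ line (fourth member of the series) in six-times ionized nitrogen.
20.503 nm

The lines of a series are numbered from the longest wavelength (smallest ΔE) outward; the fourth line is the transition from n = n_f + 4 to n_f.
The Paschen series has all transitions ending at n_f = 3.

For N⁶⁺ (Z = 7), the fourth line (δ-line) is the jump from n = 7 to n = 3:
E_7 = -13.6057 × 7² / 7² = -13.60570 eV
E_3 = -13.6057 × 7² / 3² = -74.07548 eV
ΔE = E_7 - E_3 = 60.46978 eV

λ = hc/E = 1239.84 eV·nm / 60.46978 eV
λ = 20.503 nm

This is the δ-line of the Paschen series in N⁶⁺.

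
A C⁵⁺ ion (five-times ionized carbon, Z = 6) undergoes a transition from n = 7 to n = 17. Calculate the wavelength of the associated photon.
149.356777 nm

First, find the transition energy using E_n = -13.6057 Z² / n² eV:
E_7 = -13.6057 × 6² / 7² = -9.9960244898 eV
E_17 = -13.6057 × 6² / 17² = -1.6948276817 eV

Photon energy: |ΔE| = |E_17 - E_7| = 8.3011968081 eV

Convert to wavelength using E = hc/λ with hc = 1239.84 eV·nm:
λ = hc/E = 1239.84 eV·nm / 8.3011968081 eV
λ = 149.356777 nm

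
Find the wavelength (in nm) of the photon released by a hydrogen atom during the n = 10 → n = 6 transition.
5125.8664 nm

First, find the transition energy using E_n = -13.6057 / n² eV:
E_10 = -13.6057 / 10² = -0.1360570000 eV
E_6 = -13.6057 / 6² = -0.3779361111 eV

Photon energy: |ΔE| = |E_6 - E_10| = 0.2418791111 eV

Convert to wavelength using E = hc/λ with hc = 1239.84 eV·nm:
λ = hc/E = 1239.84 eV·nm / 0.2418791111 eV
λ = 5125.8664 nm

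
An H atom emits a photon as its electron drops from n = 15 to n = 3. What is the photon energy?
1.4513 eV

The energy levels are E_n = -13.6057 eV / n².

Energy at n = 15: E_15 = -13.6057 / 15² = -0.0604698 eV
Energy at n = 3: E_3 = -13.6057 / 3² = -1.5117444 eV

For emission (electron falling to lower state), the photon energy is:
E_photon = E_15 - E_3 = |-0.0604698 - (-1.5117444)|
E_photon = 1.4513 eV

This energy is carried away by the emitted photon.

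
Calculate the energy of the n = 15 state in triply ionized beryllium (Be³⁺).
-0.96752 eV

For hydrogen-like ions, the energy levels scale with Z²:
E_n = -13.6057 Z² / n² eV

For Be³⁺ (Z = 4) at n = 15:
E_15 = -13.6057 × 4² / 15²
E_15 = -13.6057 × 16 / 225
E_15 = -217.6912 / 225
E_15 = -0.96752 eV

The energy is 16 times more negative than hydrogen at the same n due to the stronger nuclear charge.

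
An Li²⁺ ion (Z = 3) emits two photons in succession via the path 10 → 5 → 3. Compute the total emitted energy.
12.381187 eV

The energy levels of Li²⁺ are E_n = -13.6057 × 3² / n² eV.

First transition (10 → 5):
ΔE₁ = |E_5 - E_10|
ΔE₁ = |-4.898052000000 - (-1.224513000000)| = 3.673539000 eV

Second transition (5 → 3):
ΔE₂ = |E_3 - E_5|
ΔE₂ = |-13.605700000000 - (-4.898052000000)| = 8.707648000 eV

Total energy released:
E_total = ΔE₁ + ΔE₂ = 3.673539000 + 8.707648000 = 12.381187 eV

Note: This equals the direct transition 10 → 3: 12.381187 eV ✓
Energy is conserved regardless of the path taken.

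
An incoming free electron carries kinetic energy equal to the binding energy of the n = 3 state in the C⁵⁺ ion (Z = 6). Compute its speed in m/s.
4.37539e+06 m/s (or 1.459% of c)

The binding energy at n = 3 for C⁵⁺ is:
E_3 = -13.6057 × 6²/3² = -54.4228000 eV
|E_3| = 54.4228000 eV

Convert to Joules:
KE = 54.4228000 eV × (1.602177 × 10⁻¹⁹ J/eV) = 8.7194958e-18 J

Using KE = ½mv²:
v = √(2·KE/m_e)
v = √(2 × 8.7194958e-18 J / 9.10938 × 10⁻³¹ kg)
v = 4.37539e+06 m/s

This is approximately 1.459% the speed of light.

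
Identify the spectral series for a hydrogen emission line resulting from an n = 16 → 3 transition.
Paschen series

The spectral series in hydrogen are named based on the final (lower) energy level:
- Lyman series: n_final = 1 (ultraviolet)
- Balmer series: n_final = 2 (visible/near-UV)
- Paschen series: n_final = 3 (infrared)
- Brackett series: n_final = 4 (infrared)
- Pfund series: n_final = 5 (far infrared)

Since this transition ends at n = 3, it belongs to the Paschen series.

For reference, this 16 → 3 line has photon energy
ΔE = 13.6057 eV × (1/3² - 1/16²) = 1.45859718 eV,
corresponding to wavelength λ = hc/ΔE = 1239.84 eV·nm / 1.45859718 eV = 850.0222 nm in the infrared region.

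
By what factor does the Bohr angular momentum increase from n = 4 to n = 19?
4.750000

In the Bohr model, L_n = nℏ, so the ratio is purely the ratio of quantum numbers:

L_19/L_4 = 19ℏ / 4ℏ = 19/4 = 4.750000

The angular momentum scales linearly with n.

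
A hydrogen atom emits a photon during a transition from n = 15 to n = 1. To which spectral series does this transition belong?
Lyman series

The spectral series in hydrogen are named based on the final (lower) energy level:
- Lyman series: n_final = 1 (ultraviolet)
- Balmer series: n_final = 2 (visible/near-UV)
- Paschen series: n_final = 3 (infrared)
- Brackett series: n_final = 4 (infrared)
- Pfund series: n_final = 5 (far infrared)

Since this transition ends at n = 1, it belongs to the Lyman series.

For reference, this 15 → 1 line has photon energy
ΔE = 13.6057 eV × (1/1² - 1/15²) = 13.54523 eV,
corresponding to wavelength λ = hc/ΔE = 1239.84 eV·nm / 13.54523 eV = 91.533 nm in the ultraviolet region.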